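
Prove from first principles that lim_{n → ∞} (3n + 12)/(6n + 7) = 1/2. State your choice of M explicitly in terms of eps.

Fix eps > 0. For n ≥ 1, |(3n + 12)/(6n + 7) − (1/2)| = |51|/(6(6n + 7)) = 51/(6(6n + 7)).
Since 6n + 7 ≥ 6n for n ≥ 1, this is ≤ 51/(6·6n) = (17/12)/n.
So |(3n + 12)/(6n + 7) − (1/2)| < eps whenever n > (17/12)/eps.
Take M = (17/12)/eps. If n > M then |(3n + 12)/(6n + 7) − (1/2)| ≤ (17/12)/n < eps.

M = (17/12)/eps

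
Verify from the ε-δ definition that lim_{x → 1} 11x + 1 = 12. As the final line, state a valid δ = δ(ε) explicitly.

Suppose ε > 0. We need δ > 0 so that 0 < |x − 1| < δ implies |(11x + 1) − 12| < ε.
|(11x + 1) − 12| = |11x - 11| = 11|x − 1|.
So 11|x − 1| < ε exactly when |x − 1| < ε/11.
Take δ = ε/11. If 0 < |x − 1| < δ then |(11x + 1) − 12| = 11|x − 1| < 11·(ε/11) = ε.

δ = ε/11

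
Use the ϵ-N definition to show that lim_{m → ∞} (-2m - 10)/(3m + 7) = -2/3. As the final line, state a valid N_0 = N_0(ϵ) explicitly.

Suppose ϵ > 0. For m ≥ 1, |(-2m - 10)/(3m + 7) + 2/3| = |-16|/(3(3m + 7)) = 16/(3(3m + 7)).
Since 3m + 7 ≥ 3m for m ≥ 1, this is ≤ 16/(3·3m) = (16/9)/m.
So |(-2m - 10)/(3m + 7) + 2/3| < ϵ whenever m > (16/9)/ϵ.
Take N_0 = (16/9)/ϵ. If m > N_0 then |(-2m - 10)/(3m + 7) + 2/3| ≤ (16/9)/m < ϵ.

N_0 = (16/9)/ϵ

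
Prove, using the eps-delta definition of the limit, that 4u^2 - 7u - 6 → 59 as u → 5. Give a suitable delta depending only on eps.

Fix eps > 0. We want delta > 0 such that 0 < |u − 5| < delta implies |(4u^2 - 7u - 6) − 59| < eps.
(4u^2 - 7u - 6) − 59 = 4u^2 - 7u - 65 = (u − 5)(4u + 13).
So |(4u^2 - 7u - 6) − 59| = |u − 5|·|4u + 13|.
Require delta ≤ 2. Then |u − 5| < 2 gives |u| < 7, and by the triangle inequality |4u + 13| ≤ 4·7 + 13 = 41.
Hence |(4u^2 - 7u - 6) − 59| ≤ 41|u − 5| < eps provided |u − 5| < eps/41.
Choosing delta = min(2, eps/41) ensures both conditions, hence |(4u^2 - 7u - 6) − 59| < eps.

delta = min(2, eps/41)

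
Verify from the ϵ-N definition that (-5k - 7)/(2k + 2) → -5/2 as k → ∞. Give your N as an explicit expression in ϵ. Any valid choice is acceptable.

Let ϵ > 0 be given. For k ≥ 1, |(-5k - 7)/(2k + 2) + 5/2| = |-4|/(2(2k + 2)) = 4/(2(2k + 2)).
Since 2k + 2 ≥ 2k for k ≥ 1, this is ≤ 4/(2·2k) = 1/k.
So |(-5k - 7)/(2k + 2) + 5/2| < ϵ whenever k > 1/ϵ.
Take N = 1/ϵ. If k > N then |(-5k - 7)/(2k + 2) + 5/2| ≤ 1/k < ϵ.

N = 1/ϵ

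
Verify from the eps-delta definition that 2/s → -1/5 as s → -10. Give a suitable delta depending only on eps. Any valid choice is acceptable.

delta = min(5, 25eps)

Let eps > 0 be given. We seek delta > 0 such that 0 < |s + 10| < delta implies |2/s + 1/5| < eps.
|2/s + 1/5| = 2·|-10 − s|/(10·|s|) = 2|s + 10|/(10|s|).
Require delta ≤ 5 so that |s| > 10 − 5 = 5, hence 10|s| > 50.
Then |2/s + 1/5| < 2|s + 10|/50, which is < eps when |s + 10| < 25eps.
Take delta = min(5, 25eps). Then 0 < |s + 10| < delta gives both |s + 10| < 5 and |s + 10| < 25eps, so |2/s + 1/5| < eps.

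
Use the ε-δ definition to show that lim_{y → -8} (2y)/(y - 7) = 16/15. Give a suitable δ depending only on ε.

Let ε > 0. We want δ > 0 with 0 < |y + 8| < δ ⇒ |(2y)/(y - 7) − (16/15)| < ε.
Combining over a common denominator, (2y)/(y - 7) − (16/15) = [(2y)·(-15) − (-16)·(y - 7)] / [(-15)·(y - 7)] = -14(y + 8) / ((-15)(y - 7)).
So |(2y)/(y - 7) − (16/15)| = 14|y + 8| / (15·|y − 7|).
Require δ ≤ 15/2, so |y − 7| ≥ |-15| − |y + 8| > 15 − 15/2 = 15/2.
Hence |(2y)/(y - 7) − (16/15)| < 14|y + 8|/(15·(15/2)) = (28/225)|y + 8|, which is < ε once |y + 8| < (225/28)ε.
Take δ = min(15/2, (225/28)ε). Then 0 < |y + 8| < δ forces both bounds, so |(2y)/(y - 7) − (16/15)| < ε.

δ = min(15/2, (225/28)ε)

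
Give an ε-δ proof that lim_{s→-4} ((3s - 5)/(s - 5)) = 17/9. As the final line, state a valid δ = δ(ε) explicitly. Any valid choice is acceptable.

Let ε > 0. We want δ > 0 with 0 < |s + 4| < δ ⇒ |(3s - 5)/(s - 5) − (17/9)| < ε.
Combining over a common denominator, (3s - 5)/(s - 5) − (17/9) = [(3s - 5)·(-9) − (-17)·(s - 5)] / [(-9)·(s - 5)] = -10(s + 4) / ((-9)(s - 5)).
So |(3s - 5)/(s - 5) − (17/9)| = 10|s + 4| / (9·|s − 5|).
Require δ ≤ 9/2, so |s − 5| ≥ |-9| − |s + 4| > 9 − 9/2 = 9/2.
Hence |(3s - 5)/(s - 5) − (17/9)| < 10|s + 4|/(9·(9/2)) = (20/81)|s + 4|, which is < ε once |s + 4| < (81/20)ε.
Take δ = min(9/2, (81/20)ε). Then 0 < |s + 4| < δ forces both bounds, so |(3s - 5)/(s - 5) − (17/9)| < ε.

δ = min(9/2, (81/20)ε)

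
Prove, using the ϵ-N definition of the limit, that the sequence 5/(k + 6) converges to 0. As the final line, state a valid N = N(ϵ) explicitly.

Let ϵ > 0. For k ≥ 1, |5/(k + 6) − 0| = 5/(k + 6) ≤ 5/k.
We need 5/k < ϵ, i.e. k > 5/ϵ.
Take N = 5/ϵ. If k > N then |5/(k + 6)| ≤ 5/k < ϵ.

N = 5/ϵ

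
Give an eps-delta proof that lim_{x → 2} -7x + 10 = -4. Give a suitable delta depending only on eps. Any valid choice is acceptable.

delta = eps/7

Fix eps > 0. We need delta > 0 so that 0 < |x − 2| < delta implies |(-7x + 10) + 4| < eps.
|(-7x + 10) + 4| = |-7x + 14| = 7|x − 2|.
Thus it suffices that |x − 2| < eps/7.
Take delta = eps/7. If 0 < |x − 2| < delta then |(-7x + 10) + 4| = 7|x − 2| < 7·(eps/7) = eps.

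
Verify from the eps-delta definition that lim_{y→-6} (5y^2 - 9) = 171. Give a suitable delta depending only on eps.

delta = min(1, eps/65)

Let eps > 0 be given. We want delta > 0 such that 0 < |y + 6| < delta implies |(5y^2 - 9) − 171| < eps.
(5y^2 - 9) − 171 = 5y^2 - 180 = (y + 6)(5y - 30).
So |(5y^2 - 9) − 171| = |y + 6|·|5y - 30|.
Assume first that |y + 6| < 1, so |y| < 7. Then |5y - 30| ≤ 5·7 + 30 = 65.
Hence |(5y^2 - 9) − 171| ≤ 65|y + 6| < eps provided |y + 6| < eps/65.
Take delta = min(1, eps/65). Then 0 < |y + 6| < delta gives both |y + 6| < 1 and |y + 6| < eps/65, so |(5y^2 - 9) − 171| < eps.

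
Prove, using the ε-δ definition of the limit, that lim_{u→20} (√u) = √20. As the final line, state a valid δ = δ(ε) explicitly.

δ = min(20, √20·ε)

Let ε > 0. We want δ > 0 such that 0 < |u − 20| < δ implies |√u − √20| < ε.
Rationalise: √u − √20 = (u − 20)/(√u + √20), so |√u − √20| = |u − 20|/(√u + √20).
Restrict δ ≤ 20 so that |u − 20| < 20 forces u > 0, and then √u + √20 > √20.
Hence |√u − √20| < |u − 20|/√20, which is < ε once |u − 20| < √20·ε.
Take δ = min(20, √20·ε). If 0 < |u − 20| < δ then u > 0 and |√u − √20| < |u − 20|/√20 < ε.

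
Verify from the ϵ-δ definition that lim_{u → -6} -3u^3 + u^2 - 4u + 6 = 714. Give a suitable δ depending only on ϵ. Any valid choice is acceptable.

Let ϵ > 0 be given. We want δ > 0 such that 0 < |u + 6| < δ implies |(-3u^3 + u^2 - 4u + 6) − 714| < ϵ.
(-3u^3 + u^2 - 4u + 6) − 714 = -3u^3 + u^2 - 4u - 708 = (u + 6)(-3u^2 + 19u - 118).
So |(-3u^3 + u^2 - 4u + 6) − 714| = |u + 6|·|-3u^2 + 19u - 118|.
Require δ ≤ 1. Then |u + 6| < 1 gives |u| < 7, and by the triangle inequality |-3u^2 + 19u - 118| ≤ 3·7^2 + 19·7 + 118 = 398.
Hence |(-3u^3 + u^2 - 4u + 6) − 714| ≤ 398|u + 6| < ϵ provided |u + 6| < ϵ/398.
Choosing δ = min(1, ϵ/398) ensures both conditions, hence |(-3u^3 + u^2 - 4u + 6) − 714| < ϵ.

δ = min(1, ϵ/398)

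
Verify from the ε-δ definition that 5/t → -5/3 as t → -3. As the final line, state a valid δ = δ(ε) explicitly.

δ = min(3/2, (9/10)ε)

Let ε > 0 be given. We seek δ > 0 such that 0 < |t + 3| < δ implies |5/t + 5/3| < ε.
|5/t + 5/3| = 5·|-3 − t|/(3·|t|) = 5|t + 3|/(3|t|).
Restrict δ ≤ 3/2. Then |t + 3| < 3/2 gives |t| > 3/2, so 3|t| > 9/2.
Then |5/t + 5/3| < 5|t + 3|/(9/2), which is < ε when |t + 3| < (9/10)ε.
Take δ = min(3/2, (9/10)ε). Then 0 < |t + 3| < δ gives both |t + 3| < 3/2 and |t + 3| < (9/10)ε, so |5/t + 5/3| < ε.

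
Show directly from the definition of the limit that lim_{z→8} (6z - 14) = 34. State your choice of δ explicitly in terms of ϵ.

Let ϵ > 0 be given. We need δ > 0 so that 0 < |z − 8| < δ implies |(6z - 14) − 34| < ϵ.
|(6z - 14) − 34| = |6z - 48| = 6|z − 8|.
Thus it suffices that |z − 8| < ϵ/6.
Choosing δ = ϵ/6 gives |(6z - 14) − 34| = 6|z − 8| < ϵ whenever |z − 8| < δ.

δ = ϵ/6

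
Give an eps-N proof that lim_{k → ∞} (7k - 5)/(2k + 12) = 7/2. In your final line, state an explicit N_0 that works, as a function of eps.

N_0 = (47/2)/eps

Let eps > 0. For k ≥ 1, |(7k - 5)/(2k + 12) − (7/2)| = |-94|/(2(2k + 12)) = 94/(2(2k + 12)).
Since 2k + 12 ≥ 2k for k ≥ 1, this is ≤ 94/(2·2k) = (47/2)/k.
So |(7k - 5)/(2k + 12) − (7/2)| < eps whenever k > (47/2)/eps.
Take N_0 = (47/2)/eps. If k > N_0 then |(7k - 5)/(2k + 12) − (7/2)| ≤ (47/2)/k < eps.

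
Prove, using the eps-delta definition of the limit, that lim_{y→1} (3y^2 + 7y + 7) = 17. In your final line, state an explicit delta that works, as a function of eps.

delta = min(2, eps/19)

Suppose eps > 0. We want delta > 0 such that 0 < |y − 1| < delta implies |(3y^2 + 7y + 7) − 17| < eps.
(3y^2 + 7y + 7) − 17 = 3y^2 + 7y - 10 = (y − 1)(3y + 10).
So |(3y^2 + 7y + 7) − 17| = |y − 1|·|3y + 10|.
Assume first that |y − 1| < 2, so |y| < 3. Then |3y + 10| ≤ 3·3 + 10 = 19.
Hence |(3y^2 + 7y + 7) − 17| ≤ 19|y − 1| < eps provided |y − 1| < eps/19.
Take delta = min(2, eps/19). Then 0 < |y − 1| < delta gives both |y − 1| < 2 and |y − 1| < eps/19, so |(3y^2 + 7y + 7) − 17| < eps.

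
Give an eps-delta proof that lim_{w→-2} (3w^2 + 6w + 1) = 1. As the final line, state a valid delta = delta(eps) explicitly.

Fix eps > 0. We want delta > 0 such that 0 < |w + 2| < delta implies |(3w^2 + 6w + 1) − 1| < eps.
(3w^2 + 6w + 1) − 1 = 3w^2 + 6w = (w + 2)(3w).
So |(3w^2 + 6w + 1) − 1| = |w + 2|·|3w|.
Require delta ≤ 1. Then |w + 2| < 1 gives |w| < 3, and by the triangle inequality |3w| ≤ 3·3 = 9.
Hence |(3w^2 + 6w + 1) − 1| ≤ 9|w + 2| < eps provided |w + 2| < eps/9.
Take delta = min(1, eps/9). Then 0 < |w + 2| < delta gives both |w + 2| < 1 and |w + 2| < eps/9, so |(3w^2 + 6w + 1) − 1| < eps.

delta = min(1, eps/9)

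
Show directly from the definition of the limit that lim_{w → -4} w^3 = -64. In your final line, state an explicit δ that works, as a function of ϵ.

Let ϵ > 0 be given. We seek δ > 0 with 0 < |w + 4| < δ ⇒ |w^3 + 64| < ϵ.
Factor: w^3 + 64 = (w + 4)(w^2 - 4w + 16), so |w^3 + 64| = |w + 4|·|w^2 - 4w + 16|.
Restrict δ ≤ 2. Then |w + 4| < 2 gives |w| < 6, so by the triangle inequality |w^2 - 4w + 16| ≤ 6^2 + 4·6 + 16 = 76.
Hence |w^3 + 64| ≤ 76|w + 4|, which is < ϵ once |w + 4| < ϵ/76.
Take δ = min(2, ϵ/76). If 0 < |w + 4| < δ then both bounds hold and |w^3 + 64| ≤ 76|w + 4| < 76·(ϵ/76) = ϵ.

δ = min(2, ϵ/76)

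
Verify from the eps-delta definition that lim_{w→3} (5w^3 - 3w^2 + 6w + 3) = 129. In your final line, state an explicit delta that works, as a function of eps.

delta = min(1, eps/170)

Fix eps > 0. We want delta > 0 such that 0 < |w − 3| < delta implies |(5w^3 - 3w^2 + 6w + 3) − 129| < eps.
(5w^3 - 3w^2 + 6w + 3) − 129 = 5w^3 - 3w^2 + 6w - 126 = (w − 3)(5w^2 + 12w + 42).
So |(5w^3 - 3w^2 + 6w + 3) − 129| = |w − 3|·|5w^2 + 12w + 42|.
Require delta ≤ 1. Then |w − 3| < 1 gives |w| < 4, and by the triangle inequality |5w^2 + 12w + 42| ≤ 5·4^2 + 12·4 + 42 = 170.
Hence |(5w^3 - 3w^2 + 6w + 3) − 129| ≤ 170|w − 3| < eps provided |w − 3| < eps/170.
Take delta = min(1, eps/170). Then 0 < |w − 3| < delta gives both |w − 3| < 1 and |w − 3| < eps/170, so |(5w^3 - 3w^2 + 6w + 3) − 129| < eps.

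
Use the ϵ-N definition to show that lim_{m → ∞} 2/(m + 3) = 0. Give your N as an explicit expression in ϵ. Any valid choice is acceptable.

N = 2/ϵ

Let ϵ > 0 be given. For m ≥ 1, |2/(m + 3) − 0| = 2/(m + 3) ≤ 2/m.
We need 2/m < ϵ, i.e. m > 2/ϵ.
Take N = 2/ϵ. If m > N then |2/(m + 3)| ≤ 2/m < ϵ.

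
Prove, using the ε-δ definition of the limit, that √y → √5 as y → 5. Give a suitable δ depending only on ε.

δ = min(5, √5·ε)

Fix ε > 0. We want δ > 0 such that 0 < |y − 5| < δ implies |√y − √5| < ε.
Rationalise: √y − √5 = (y − 5)/(√y + √5), so |√y − √5| = |y − 5|/(√y + √5).
Restrict δ ≤ 5 so that |y − 5| < 5 forces y > 0, and then √y + √5 > √5.
Hence |√y − √5| < |y − 5|/√5, which is < ε once |y − 5| < √5·ε.
Take δ = min(5, √5·ε). If 0 < |y − 5| < δ then y > 0 and |√y − √5| < |y − 5|/√5 < ε.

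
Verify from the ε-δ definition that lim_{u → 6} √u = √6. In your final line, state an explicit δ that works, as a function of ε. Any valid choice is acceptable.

δ = min(6, √6·ε)

Let ε > 0. We want δ > 0 such that 0 < |u − 6| < δ implies |√u − √6| < ε.
Rationalise: √u − √6 = (u − 6)/(√u + √6), so |√u − √6| = |u − 6|/(√u + √6).
Restrict δ ≤ 6 so that |u − 6| < 6 forces u > 0, and then √u + √6 > √6.
Hence |√u − √6| < |u − 6|/√6, which is < ε once |u − 6| < √6·ε.
Take δ = min(6, √6·ε). If 0 < |u − 6| < δ then u > 0 and |√u − √6| < |u − 6|/√6 < ε.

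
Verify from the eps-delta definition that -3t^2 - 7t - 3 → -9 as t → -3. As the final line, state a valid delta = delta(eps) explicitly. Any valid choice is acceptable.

Let eps > 0 be given. We want delta > 0 such that 0 < |t + 3| < delta implies |(-3t^2 - 7t - 3) + 9| < eps.
(-3t^2 - 7t - 3) + 9 = -3t^2 - 7t + 6 = (t + 3)(-3t + 2).
So |(-3t^2 - 7t - 3) + 9| = |t + 3|·|-3t + 2|.
Assume first that |t + 3| < 1, so |t| < 4. Then |-3t + 2| ≤ 3·4 + 2 = 14.
Hence |(-3t^2 - 7t - 3) + 9| ≤ 14|t + 3| < eps provided |t + 3| < eps/14.
Take delta = min(1, eps/14). Then 0 < |t + 3| < delta gives both |t + 3| < 1 and |t + 3| < eps/14, so |(-3t^2 - 7t - 3) + 9| < eps.

delta = min(1, eps/14)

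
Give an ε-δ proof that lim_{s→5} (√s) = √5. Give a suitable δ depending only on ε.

δ = min(5, √5·ε)

Fix ε > 0. We want δ > 0 such that 0 < |s − 5| < δ implies |√s − √5| < ε.
Multiplying by the conjugate, |√s − √5| = |s − 5|/(√s + √5).
Restrict δ ≤ 5 so that |s − 5| < 5 forces s > 0, and then √s + √5 > √5.
Hence |√s − √5| < |s − 5|/√5, which is < ε once |s − 5| < √5·ε.
Take δ = min(5, √5·ε). If 0 < |s − 5| < δ then s > 0 and |√s − √5| < |s − 5|/√5 < ε.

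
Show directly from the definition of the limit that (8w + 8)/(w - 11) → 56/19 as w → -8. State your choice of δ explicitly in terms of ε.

Let ε > 0. We want δ > 0 with 0 < |w + 8| < δ ⇒ |(8w + 8)/(w - 11) − (56/19)| < ε.
Combining over a common denominator, (8w + 8)/(w - 11) − (56/19) = [(8w + 8)·(-19) − (-56)·(w - 11)] / [(-19)·(w - 11)] = -96(w + 8) / ((-19)(w - 11)).
So |(8w + 8)/(w - 11) − (56/19)| = 96|w + 8| / (19·|w − 11|).
Restrict δ ≤ 19/2. Then |w + 8| < 19/2 gives |w − 11| = |(w + 8) + (-19)| ≥ 19 − 19/2 = 19/2.
Hence |(8w + 8)/(w - 11) − (56/19)| < 96|w + 8|/(19·(19/2)) = (192/361)|w + 8|, which is < ε once |w + 8| < (361/192)ε.
Take δ = min(19/2, (361/192)ε). Then 0 < |w + 8| < δ forces both bounds, so |(8w + 8)/(w - 11) − (56/19)| < ε.

δ = min(19/2, (361/192)ε)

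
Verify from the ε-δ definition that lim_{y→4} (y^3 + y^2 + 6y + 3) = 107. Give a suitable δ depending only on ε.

Fix ε > 0. We want δ > 0 such that 0 < |y − 4| < δ implies |(y^3 + y^2 + 6y + 3) − 107| < ε.
(y^3 + y^2 + 6y + 3) − 107 = y^3 + y^2 + 6y - 104 = (y − 4)(y^2 + 5y + 26).
So |(y^3 + y^2 + 6y + 3) − 107| = |y − 4|·|y^2 + 5y + 26|.
Assume first that |y − 4| < 2, so |y| < 6. Then |y^2 + 5y + 26| ≤ 6^2 + 5·6 + 26 = 92.
Hence |(y^3 + y^2 + 6y + 3) − 107| ≤ 92|y − 4| < ε provided |y − 4| < ε/92.
Take δ = min(2, ε/92). Then 0 < |y − 4| < δ gives both |y − 4| < 2 and |y − 4| < ε/92, so |(y^3 + y^2 + 6y + 3) − 107| < ε.

δ = min(2, ε/92)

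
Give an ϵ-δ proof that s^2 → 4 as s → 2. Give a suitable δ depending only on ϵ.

Let ϵ > 0. We seek δ > 0 with 0 < |s − 2| < δ ⇒ |s^2 − 4| < ϵ.
Factor: s^2 − 4 = (s − 2)(s + 2), so |s^2 − 4| = |s − 2|·|s + 2|.
Restrict δ ≤ 2. Then |s − 2| < 2 gives |s| < 4, so by the triangle inequality |s + 2| ≤ 4 + 2 = 6.
Hence |s^2 − 4| ≤ 6|s − 2|, which is < ϵ once |s − 2| < ϵ/6.
Take δ = min(2, ϵ/6). If 0 < |s − 2| < δ then both bounds hold and |s^2 − 4| ≤ 6|s − 2| < 6·(ϵ/6) = ϵ.

δ = min(2, ϵ/6)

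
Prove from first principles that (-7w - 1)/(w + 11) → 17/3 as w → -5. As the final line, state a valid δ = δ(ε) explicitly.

Suppose ε > 0. We want δ > 0 with 0 < |w + 5| < δ ⇒ |(-7w - 1)/(w + 11) − (17/3)| < ε.
Combining over a common denominator, (-7w - 1)/(w + 11) − (17/3) = [(-7w - 1)·6 − 34·(w + 11)] / [6·(w + 11)] = -76(w + 5) / (6(w + 11)).
So |(-7w - 1)/(w + 11) − (17/3)| = 76|w + 5| / (6·|w + 11|).
Require δ ≤ 3, so |w + 11| ≥ |6| − |w + 5| > 6 − 3 = 3.
Hence |(-7w - 1)/(w + 11) − (17/3)| < 76|w + 5|/(6·3) = (38/9)|w + 5|, which is < ε once |w + 5| < (9/38)ε.
Take δ = min(3, (9/38)ε). Then 0 < |w + 5| < δ forces both bounds, so |(-7w - 1)/(w + 11) − (17/3)| < ε.

δ = min(3, (9/38)ε)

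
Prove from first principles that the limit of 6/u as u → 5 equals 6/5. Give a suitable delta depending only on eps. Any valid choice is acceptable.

Let eps > 0 be given. We seek delta > 0 such that 0 < |u − 5| < delta implies |6/u − (6/5)| < eps.
|6/u − (6/5)| = 6·|5 − u|/(5·|u|) = 6|u − 5|/(5|u|).
Restrict delta ≤ 5/2. Then |u − 5| < 5/2 gives |u| > 5/2, so 5|u| > 25/2.
Then |6/u − (6/5)| < 6|u − 5|/(25/2), which is < eps when |u − 5| < (25/12)eps.
Take delta = min(5/2, (25/12)eps). Then 0 < |u − 5| < delta gives both |u − 5| < 5/2 and |u − 5| < (25/12)eps, so |6/u − (6/5)| < eps.

delta = min(5/2, (25/12)eps)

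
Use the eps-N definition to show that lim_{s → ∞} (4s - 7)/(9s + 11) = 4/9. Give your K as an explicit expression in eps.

Fix eps > 0. We seek K > 0 such that s > K implies |(4s - 7)/(9s + 11) − (4/9)| < eps.
(4s - 7)/(9s + 11) − (4/9) = (9(4s - 7) − 4(9s + 11)) / (9(9s + 11)) = -107/(9(9s + 11)).
For s > 0 we have 9s + 11 > 9s, so |(4s - 7)/(9s + 11) − (4/9)| = 107/(9(9s + 11)) < 107/(9·9s) = (107/81)/s.
Thus |(4s - 7)/(9s + 11) − (4/9)| < eps whenever s > (107/81)/eps.
Take K = (107/81)/eps. If s > K then |(4s - 7)/(9s + 11) − (4/9)| < (107/81)/s < eps.

K = (107/81)/eps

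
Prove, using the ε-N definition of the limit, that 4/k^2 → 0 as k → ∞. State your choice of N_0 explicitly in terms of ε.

Let ε > 0. For k ≥ 1, |4/k^2 − 0| = 4/k^2.
4/k^2 < ε ⇔ k^2 > 4/ε ⇔ k > (4/ε)^{1/2}.
Take N_0 = (4/ε)^{1/2}. Then k > N_0 implies 4/k^2 < ε.

N_0 = (4/ε)^{1/2}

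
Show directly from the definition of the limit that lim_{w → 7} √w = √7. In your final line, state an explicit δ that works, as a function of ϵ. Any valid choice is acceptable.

Suppose ϵ > 0. We want δ > 0 such that 0 < |w − 7| < δ implies |√w − √7| < ϵ.
Multiplying by the conjugate, |√w − √7| = |w − 7|/(√w + √7).
Restrict δ ≤ 7 so that |w − 7| < 7 forces w > 0, and then √w + √7 > √7.
Hence |√w − √7| < |w − 7|/√7, which is < ϵ once |w − 7| < √7·ϵ.
Take δ = min(7, √7·ϵ). If 0 < |w − 7| < δ then w > 0 and |√w − √7| < |w − 7|/√7 < ϵ.

δ = min(7, √7·ϵ)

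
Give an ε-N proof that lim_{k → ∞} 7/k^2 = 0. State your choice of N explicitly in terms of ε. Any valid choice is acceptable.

Let ε > 0. For k ≥ 1, |7/k^2 − 0| = 7/k^2.
7/k^2 < ε ⇔ k^2 > 7/ε ⇔ k > (7/ε)^{1/2}.
Take N = (7/ε)^{1/2}. Then k > N implies 7/k^2 < ε.

N = (7/ε)^{1/2}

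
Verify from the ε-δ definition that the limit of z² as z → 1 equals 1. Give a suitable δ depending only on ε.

Let ε > 0 be given. We seek δ > 0 with 0 < |z − 1| < δ ⇒ |z² − 1| < ε.
Factor: z² − 1 = (z − 1)(z + 1), so |z² − 1| = |z − 1|·|z + 1|.
Impose δ ≤ 1 so that |z| < 2; then |z + 1| ≤ 3.
Hence |z² − 1| ≤ 3|z − 1|, which is < ε once |z − 1| < ε/3.
Take δ = min(1, ε/3). If 0 < |z − 1| < δ then both bounds hold and |z² − 1| ≤ 3|z − 1| < 3·(ε/3) = ε.

δ = min(1, ε/3)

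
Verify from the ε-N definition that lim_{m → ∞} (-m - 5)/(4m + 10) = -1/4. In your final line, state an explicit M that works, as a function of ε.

M = (5/8)/ε

Suppose ε > 0. For m ≥ 1, |(-m - 5)/(4m + 10) + 1/4| = |-10|/(4(4m + 10)) = 10/(4(4m + 10)).
Since 4m + 10 ≥ 4m for m ≥ 1, this is ≤ 10/(4·4m) = (5/8)/m.
So |(-m - 5)/(4m + 10) + 1/4| < ε whenever m > (5/8)/ε.
Take M = (5/8)/ε. If m > M then |(-m - 5)/(4m + 10) + 1/4| ≤ (5/8)/m < ε.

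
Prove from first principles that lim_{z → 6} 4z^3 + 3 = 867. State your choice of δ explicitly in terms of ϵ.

δ = min(1, ϵ/508)

Let ϵ > 0. We want δ > 0 such that 0 < |z − 6| < δ implies |(4z^3 + 3) − 867| < ϵ.
(4z^3 + 3) − 867 = 4z^3 - 864 = (z − 6)(4z^2 + 24z + 144).
So |(4z^3 + 3) − 867| = |z − 6|·|4z^2 + 24z + 144|.
Assume first that |z − 6| < 1, so |z| < 7. Then |4z^2 + 24z + 144| ≤ 4·7^2 + 24·7 + 144 = 508.
Hence |(4z^3 + 3) − 867| ≤ 508|z − 6| < ϵ provided |z − 6| < ϵ/508.
Take δ = min(1, ϵ/508). Then 0 < |z − 6| < δ gives both |z − 6| < 1 and |z − 6| < ϵ/508, so |(4z^3 + 3) − 867| < ϵ.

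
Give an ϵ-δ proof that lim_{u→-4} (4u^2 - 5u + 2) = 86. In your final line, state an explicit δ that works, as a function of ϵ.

Let ϵ > 0 be given. We want δ > 0 such that 0 < |u + 4| < δ implies |(4u^2 - 5u + 2) − 86| < ϵ.
(4u^2 - 5u + 2) − 86 = 4u^2 - 5u - 84 = (u + 4)(4u - 21).
So |(4u^2 - 5u + 2) − 86| = |u + 4|·|4u - 21|.
Assume first that |u + 4| < 2, so |u| < 6. Then |4u - 21| ≤ 4·6 + 21 = 45.
Hence |(4u^2 - 5u + 2) − 86| ≤ 45|u + 4| < ϵ provided |u + 4| < ϵ/45.
Choosing δ = min(2, ϵ/45) ensures both conditions, hence |(4u^2 - 5u + 2) − 86| < ϵ.

δ = min(2, ϵ/45)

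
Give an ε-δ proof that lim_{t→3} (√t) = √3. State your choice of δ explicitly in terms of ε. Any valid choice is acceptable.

δ = min(3, √3·ε)

Suppose ε > 0. We want δ > 0 such that 0 < |t − 3| < δ implies |√t − √3| < ε.
Rationalise: √t − √3 = (t − 3)/(√t + √3), so |√t − √3| = |t − 3|/(√t + √3).
Restrict δ ≤ 3 so that |t − 3| < 3 forces t > 0, and then √t + √3 > √3.
Hence |√t − √3| < |t − 3|/√3, which is < ε once |t − 3| < √3·ε.
Take δ = min(3, √3·ε). If 0 < |t − 3| < δ then t > 0 and |√t − √3| < |t − 3|/√3 < ε.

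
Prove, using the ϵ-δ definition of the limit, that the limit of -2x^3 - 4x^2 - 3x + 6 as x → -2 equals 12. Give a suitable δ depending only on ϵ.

Suppose ϵ > 0. We want δ > 0 such that 0 < |x + 2| < δ implies |(-2x^3 - 4x^2 - 3x + 6) − 12| < ϵ.
(-2x^3 - 4x^2 - 3x + 6) − 12 = -2x^3 - 4x^2 - 3x - 6 = (x + 2)(-2x^2 - 3).
So |(-2x^3 - 4x^2 - 3x + 6) − 12| = |x + 2|·|-2x^2 - 3|.
Require δ ≤ 1. Then |x + 2| < 1 gives |x| < 3, and by the triangle inequality |-2x^2 - 3| ≤ 2·3^2 + 3 = 21.
Hence |(-2x^3 - 4x^2 - 3x + 6) − 12| ≤ 21|x + 2| < ϵ provided |x + 2| < ϵ/21.
Take δ = min(1, ϵ/21). Then 0 < |x + 2| < δ gives both |x + 2| < 1 and |x + 2| < ϵ/21, so |(-2x^3 - 4x^2 - 3x + 6) − 12| < ϵ.

δ = min(1, ϵ/21)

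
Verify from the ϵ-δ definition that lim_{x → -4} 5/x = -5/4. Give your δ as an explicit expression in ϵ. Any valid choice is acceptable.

Fix ϵ > 0. We seek δ > 0 such that 0 < |x + 4| < δ implies |5/x + 5/4| < ϵ.
|5/x + 5/4| = 5·|-4 − x|/(4·|x|) = 5|x + 4|/(4|x|).
Restrict δ ≤ 2. Then |x + 4| < 2 gives |x| > 2, so 4|x| > 8.
Then |5/x + 5/4| < 5|x + 4|/8, which is < ϵ when |x + 4| < (8/5)ϵ.
Take δ = min(2, (8/5)ϵ). Then 0 < |x + 4| < δ gives both |x + 4| < 2 and |x + 4| < (8/5)ϵ, so |5/x + 5/4| < ϵ.

δ = min(2, (8/5)ϵ)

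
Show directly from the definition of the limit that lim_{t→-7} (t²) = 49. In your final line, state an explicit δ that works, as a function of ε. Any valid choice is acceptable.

δ = min(1, ε/15)

Let ε > 0. We seek δ > 0 with 0 < |t + 7| < δ ⇒ |t² − 49| < ε.
Factor: t² − 49 = (t + 7)(t - 7), so |t² − 49| = |t + 7|·|t - 7|.
Restrict δ ≤ 1. Then |t + 7| < 1 gives |t| < 8, so by the triangle inequality |t - 7| ≤ 8 + 7 = 15.
Hence |t² − 49| ≤ 15|t + 7|, which is < ε once |t + 7| < ε/15.
Take δ = min(1, ε/15). If 0 < |t + 7| < δ then both bounds hold and |t² − 49| ≤ 15|t + 7| < 15·(ε/15) = ε.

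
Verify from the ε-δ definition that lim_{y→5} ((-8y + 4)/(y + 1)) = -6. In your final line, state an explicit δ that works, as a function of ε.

Fix ε > 0. We want δ > 0 with 0 < |y − 5| < δ ⇒ |(-8y + 4)/(y + 1) + 6| < ε.
Combining over a common denominator, (-8y + 4)/(y + 1) + 6 = [(-8y + 4)·6 − (-36)·(y + 1)] / [6·(y + 1)] = -12(y − 5) / (6(y + 1)).
So |(-8y + 4)/(y + 1) + 6| = 12|y − 5| / (6·|y + 1|).
Require δ ≤ 3, so |y + 1| ≥ |6| − |y − 5| > 6 − 3 = 3.
Hence |(-8y + 4)/(y + 1) + 6| < 12|y − 5|/(6·3) = (2/3)|y − 5|, which is < ε once |y − 5| < (3/2)ε.
Take δ = min(3, (3/2)ε). Then 0 < |y − 5| < δ forces both bounds, so |(-8y + 4)/(y + 1) + 6| < ε.

δ = min(3, (3/2)ε)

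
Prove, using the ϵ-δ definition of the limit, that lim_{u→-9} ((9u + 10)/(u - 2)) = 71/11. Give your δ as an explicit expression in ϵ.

Suppose ϵ > 0. We want δ > 0 with 0 < |u + 9| < δ ⇒ |(9u + 10)/(u - 2) − (71/11)| < ϵ.
Combining over a common denominator, (9u + 10)/(u - 2) − (71/11) = [(9u + 10)·(-11) − (-71)·(u - 2)] / [(-11)·(u - 2)] = -28(u + 9) / ((-11)(u - 2)).
So |(9u + 10)/(u - 2) − (71/11)| = 28|u + 9| / (11·|u − 2|).
Restrict δ ≤ 11/2. Then |u + 9| < 11/2 gives |u − 2| = |(u + 9) + (-11)| ≥ 11 − 11/2 = 11/2.
Hence |(9u + 10)/(u - 2) − (71/11)| < 28|u + 9|/(11·(11/2)) = (56/121)|u + 9|, which is < ϵ once |u + 9| < (121/56)ϵ.
Take δ = min(11/2, (121/56)ϵ). Then 0 < |u + 9| < δ forces both bounds, so |(9u + 10)/(u - 2) − (71/11)| < ϵ.

δ = min(11/2, (121/56)ϵ)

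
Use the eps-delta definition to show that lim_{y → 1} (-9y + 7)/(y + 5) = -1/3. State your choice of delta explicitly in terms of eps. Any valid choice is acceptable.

delta = min(3, (9/26)eps)

Let eps > 0. We want delta > 0 with 0 < |y − 1| < delta ⇒ |(-9y + 7)/(y + 5) + 1/3| < eps.
Combining over a common denominator, (-9y + 7)/(y + 5) + 1/3 = [(-9y + 7)·6 − (-2)·(y + 5)] / [6·(y + 5)] = -52(y − 1) / (6(y + 5)).
So |(-9y + 7)/(y + 5) + 1/3| = 52|y − 1| / (6·|y + 5|).
Require delta ≤ 3, so |y + 5| ≥ |6| − |y − 1| > 6 − 3 = 3.
Hence |(-9y + 7)/(y + 5) + 1/3| < 52|y − 1|/(6·3) = (26/9)|y − 1|, which is < eps once |y − 1| < (9/26)eps.
Take delta = min(3, (9/26)eps). Then 0 < |y − 1| < delta forces both bounds, so |(-9y + 7)/(y + 5) + 1/3| < eps.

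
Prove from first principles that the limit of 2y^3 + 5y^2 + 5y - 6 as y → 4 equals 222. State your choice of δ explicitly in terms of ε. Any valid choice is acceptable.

δ = min(2, ε/207)

Let ε > 0. We want δ > 0 such that 0 < |y − 4| < δ implies |(2y^3 + 5y^2 + 5y - 6) − 222| < ε.
(2y^3 + 5y^2 + 5y - 6) − 222 = 2y^3 + 5y^2 + 5y - 228 = (y − 4)(2y^2 + 13y + 57).
So |(2y^3 + 5y^2 + 5y - 6) − 222| = |y − 4|·|2y^2 + 13y + 57|.
Require δ ≤ 2. Then |y − 4| < 2 gives |y| < 6, and by the triangle inequality |2y^2 + 13y + 57| ≤ 2·6^2 + 13·6 + 57 = 207.
Hence |(2y^3 + 5y^2 + 5y - 6) − 222| ≤ 207|y − 4| < ε provided |y − 4| < ε/207.
Take δ = min(2, ε/207). Then 0 < |y − 4| < δ gives both |y − 4| < 2 and |y − 4| < ε/207, so |(2y^3 + 5y^2 + 5y - 6) − 222| < ε.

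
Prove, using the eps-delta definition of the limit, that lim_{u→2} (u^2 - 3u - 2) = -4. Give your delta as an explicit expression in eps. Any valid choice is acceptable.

Let eps > 0 be given. We want delta > 0 such that 0 < |u − 2| < delta implies |(u^2 - 3u - 2) + 4| < eps.
(u^2 - 3u - 2) + 4 = u^2 - 3u + 2 = (u − 2)(u - 1).
So |(u^2 - 3u - 2) + 4| = |u − 2|·|u - 1|.
Assume first that |u − 2| < 2, so |u| < 4. Then |u - 1| ≤ 4 + 1 = 5.
Hence |(u^2 - 3u - 2) + 4| ≤ 5|u − 2| < eps provided |u − 2| < eps/5.
Take delta = min(2, eps/5). Then 0 < |u − 2| < delta gives both |u − 2| < 2 and |u − 2| < eps/5, so |(u^2 - 3u - 2) + 4| < eps.

delta = min(2, eps/5)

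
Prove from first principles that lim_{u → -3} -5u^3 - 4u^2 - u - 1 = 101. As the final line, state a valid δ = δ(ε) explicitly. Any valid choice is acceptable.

Let ε > 0 be given. We want δ > 0 such that 0 < |u + 3| < δ implies |(-5u^3 - 4u^2 - u - 1) − 101| < ε.
(-5u^3 - 4u^2 - u - 1) − 101 = -5u^3 - 4u^2 - u - 102 = (u + 3)(-5u^2 + 11u - 34).
So |(-5u^3 - 4u^2 - u - 1) − 101| = |u + 3|·|-5u^2 + 11u - 34|.
Require δ ≤ 1. Then |u + 3| < 1 gives |u| < 4, and by the triangle inequality |-5u^2 + 11u - 34| ≤ 5·4^2 + 11·4 + 34 = 158.
Hence |(-5u^3 - 4u^2 - u - 1) − 101| ≤ 158|u + 3| < ε provided |u + 3| < ε/158.
Choosing δ = min(1, ε/158) ensures both conditions, hence |(-5u^3 - 4u^2 - u - 1) − 101| < ε.

δ = min(1, ε/158)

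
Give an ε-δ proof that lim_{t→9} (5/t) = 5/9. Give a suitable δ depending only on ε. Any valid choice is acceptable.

δ = min(9/2, (81/10)ε)

Let ε > 0. We seek δ > 0 such that 0 < |t − 9| < δ implies |5/t − (5/9)| < ε.
|5/t − (5/9)| = 5·|9 − t|/(9·|t|) = 5|t − 9|/(9|t|).
Require δ ≤ 9/2 so that |t| > 9 − 9/2 = 9/2, hence 9|t| > 81/2.
Then |5/t − (5/9)| < 5|t − 9|/(81/2), which is < ε when |t − 9| < (81/10)ε.
Take δ = min(9/2, (81/10)ε). Then 0 < |t − 9| < δ gives both |t − 9| < 9/2 and |t − 9| < (81/10)ε, so |5/t − (5/9)| < ε.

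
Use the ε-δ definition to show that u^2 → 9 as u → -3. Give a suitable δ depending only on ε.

Fix ε > 0. We seek δ > 0 with 0 < |u + 3| < δ ⇒ |u^2 − 9| < ε.
Factor: u^2 − 9 = (u + 3)(u - 3), so |u^2 − 9| = |u + 3|·|u - 3|.
Impose δ ≤ 1 so that |u| < 4; then |u - 3| ≤ 7.
Hence |u^2 − 9| ≤ 7|u + 3|, which is < ε once |u + 3| < ε/7.
Take δ = min(1, ε/7). If 0 < |u + 3| < δ then both bounds hold and |u^2 − 9| ≤ 7|u + 3| < 7·(ε/7) = ε.

δ = min(1, ε/7)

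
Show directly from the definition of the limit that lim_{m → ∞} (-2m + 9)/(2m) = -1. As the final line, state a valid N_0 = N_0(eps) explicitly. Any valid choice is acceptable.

Suppose eps > 0. For m ≥ 1, |(-2m + 9)/(2m) + 1| = |18|/(2(2m)) = 18/(2(2m)).
Since 2m ≥ 2m for m ≥ 1, this is ≤ 18/(2·2m) = (9/2)/m.
So |(-2m + 9)/(2m) + 1| < eps whenever m > (9/2)/eps.
Take N_0 = (9/2)/eps. If m > N_0 then |(-2m + 9)/(2m) + 1| ≤ (9/2)/m < eps.

N_0 = (9/2)/eps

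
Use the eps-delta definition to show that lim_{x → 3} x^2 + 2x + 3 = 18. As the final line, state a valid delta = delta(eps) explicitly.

delta = min(1, eps/9)

Suppose eps > 0. We want delta > 0 such that 0 < |x − 3| < delta implies |(x^2 + 2x + 3) − 18| < eps.
(x^2 + 2x + 3) − 18 = x^2 + 2x - 15 = (x − 3)(x + 5).
So |(x^2 + 2x + 3) − 18| = |x − 3|·|x + 5|.
Assume first that |x − 3| < 1, so |x| < 4. Then |x + 5| ≤ 4 + 5 = 9.
Hence |(x^2 + 2x + 3) − 18| ≤ 9|x − 3| < eps provided |x − 3| < eps/9.
Take delta = min(1, eps/9). Then 0 < |x − 3| < delta gives both |x − 3| < 1 and |x − 3| < eps/9, so |(x^2 + 2x + 3) − 18| < eps.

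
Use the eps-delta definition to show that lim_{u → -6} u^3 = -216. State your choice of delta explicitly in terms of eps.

Suppose eps > 0. We seek delta > 0 with 0 < |u + 6| < delta ⇒ |u^3 + 216| < eps.
Factor: u^3 + 216 = (u + 6)(u^2 - 6u + 36), so |u^3 + 216| = |u + 6|·|u^2 - 6u + 36|.
Restrict delta ≤ 2. Then |u + 6| < 2 gives |u| < 8, so by the triangle inequality |u^2 - 6u + 36| ≤ 8^2 + 6·8 + 36 = 148.
Hence |u^3 + 216| ≤ 148|u + 6|, which is < eps once |u + 6| < eps/148.
Take delta = min(2, eps/148). If 0 < |u + 6| < delta then both bounds hold and |u^3 + 216| ≤ 148|u + 6| < 148·(eps/148) = eps.

delta = min(2, eps/148)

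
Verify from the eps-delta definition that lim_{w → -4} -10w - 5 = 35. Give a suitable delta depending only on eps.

Let eps > 0. We need delta > 0 so that 0 < |w + 4| < delta implies |(-10w - 5) − 35| < eps.
Since (-10w - 5) − 35 = -10(w + 4), we have |(-10w - 5) − 35| = 10|w + 4|.
Thus it suffices that |w + 4| < eps/10.
Choosing delta = eps/10 gives |(-10w - 5) − 35| = 10|w + 4| < eps whenever |w + 4| < delta.

delta = eps/10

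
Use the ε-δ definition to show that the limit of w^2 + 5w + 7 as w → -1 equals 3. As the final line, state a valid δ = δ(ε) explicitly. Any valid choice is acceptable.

Suppose ε > 0. We want δ > 0 such that 0 < |w + 1| < δ implies |(w^2 + 5w + 7) − 3| < ε.
(w^2 + 5w + 7) − 3 = w^2 + 5w + 4 = (w + 1)(w + 4).
So |(w^2 + 5w + 7) − 3| = |w + 1|·|w + 4|.
Assume first that |w + 1| < 1, so |w| < 2. Then |w + 4| ≤ 2 + 4 = 6.
Hence |(w^2 + 5w + 7) − 3| ≤ 6|w + 1| < ε provided |w + 1| < ε/6.
Choosing δ = min(1, ε/6) ensures both conditions, hence |(w^2 + 5w + 7) − 3| < ε.

δ = min(1, ε/6)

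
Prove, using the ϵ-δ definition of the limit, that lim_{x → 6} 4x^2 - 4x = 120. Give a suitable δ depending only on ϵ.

δ = min(1, ϵ/48)

Suppose ϵ > 0. We want δ > 0 such that 0 < |x − 6| < δ implies |(4x^2 - 4x) − 120| < ϵ.
(4x^2 - 4x) − 120 = 4x^2 - 4x - 120 = (x − 6)(4x + 20).
So |(4x^2 - 4x) − 120| = |x − 6|·|4x + 20|.
Require δ ≤ 1. Then |x − 6| < 1 gives |x| < 7, and by the triangle inequality |4x + 20| ≤ 4·7 + 20 = 48.
Hence |(4x^2 - 4x) − 120| ≤ 48|x − 6| < ϵ provided |x − 6| < ϵ/48.
Choosing δ = min(1, ϵ/48) ensures both conditions, hence |(4x^2 - 4x) − 120| < ϵ.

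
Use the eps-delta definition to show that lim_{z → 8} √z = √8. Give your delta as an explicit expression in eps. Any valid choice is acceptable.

Let eps > 0 be given. We want delta > 0 such that 0 < |z − 8| < delta implies |√z − √8| < eps.
Multiplying by the conjugate, |√z − √8| = |z − 8|/(√z + √8).
Restrict delta ≤ 8 so that |z − 8| < 8 forces z > 0, and then √z + √8 > √8.
Hence |√z − √8| < |z − 8|/√8, which is < eps once |z − 8| < √8·eps.
Take delta = min(8, √8·eps). If 0 < |z − 8| < delta then z > 0 and |√z − √8| < |z − 8|/√8 < eps.

delta = min(8, √8·eps)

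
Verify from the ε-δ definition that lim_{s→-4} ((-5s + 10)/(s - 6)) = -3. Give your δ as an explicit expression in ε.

δ = min(5, (5/2)ε)

Let ε > 0. We want δ > 0 with 0 < |s + 4| < δ ⇒ |(-5s + 10)/(s - 6) + 3| < ε.
Combining over a common denominator, (-5s + 10)/(s - 6) + 3 = [(-5s + 10)·(-10) − 30·(s - 6)] / [(-10)·(s - 6)] = 20(s + 4) / ((-10)(s - 6)).
So |(-5s + 10)/(s - 6) + 3| = 20|s + 4| / (10·|s − 6|).
Restrict δ ≤ 5. Then |s + 4| < 5 gives |s − 6| = |(s + 4) + (-10)| ≥ 10 − 5 = 5.
Hence |(-5s + 10)/(s - 6) + 3| < 20|s + 4|/(10·5) = (2/5)|s + 4|, which is < ε once |s + 4| < (5/2)ε.
Take δ = min(5, (5/2)ε). Then 0 < |s + 4| < δ forces both bounds, so |(-5s + 10)/(s - 6) + 3| < ε.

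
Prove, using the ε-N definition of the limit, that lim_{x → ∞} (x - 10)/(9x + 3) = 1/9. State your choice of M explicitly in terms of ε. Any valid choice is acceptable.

Suppose ε > 0. We seek M > 0 such that x > M implies |(x - 10)/(9x + 3) − (1/9)| < ε.
(x - 10)/(9x + 3) − (1/9) = (9(x - 10) − (9x + 3)) / (9(9x + 3)) = -93/(9(9x + 3)).
For x > 0 we have 9x + 3 > 9x, so |(x - 10)/(9x + 3) − (1/9)| = 93/(9(9x + 3)) < 93/(9·9x) = (31/27)/x.
Thus |(x - 10)/(9x + 3) − (1/9)| < ε whenever x > (31/27)/ε.
Take M = (31/27)/ε. If x > M then |(x - 10)/(9x + 3) − (1/9)| < (31/27)/x < ε.

M = (31/27)/ε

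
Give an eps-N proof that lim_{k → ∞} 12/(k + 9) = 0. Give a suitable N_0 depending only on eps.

Suppose eps > 0. For k ≥ 1, |12/(k + 9) − 0| = 12/(k + 9) ≤ 12/k.
We need 12/k < eps, i.e. k > 12/eps.
Take N_0 = 12/eps. If k > N_0 then |12/(k + 9)| ≤ 12/k < eps.

N_0 = 12/eps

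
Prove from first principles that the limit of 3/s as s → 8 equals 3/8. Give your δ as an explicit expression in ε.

Let ε > 0. We seek δ > 0 such that 0 < |s − 8| < δ implies |3/s − (3/8)| < ε.
|3/s − (3/8)| = 3·|8 − s|/(8·|s|) = 3|s − 8|/(8|s|).
Require δ ≤ 4 so that |s| > 8 − 4 = 4, hence 8|s| > 32.
Then |3/s − (3/8)| < 3|s − 8|/32, which is < ε when |s − 8| < (32/3)ε.
Take δ = min(4, (32/3)ε). Then 0 < |s − 8| < δ gives both |s − 8| < 4 and |s − 8| < (32/3)ε, so |3/s − (3/8)| < ε.

δ = min(4, (32/3)ε)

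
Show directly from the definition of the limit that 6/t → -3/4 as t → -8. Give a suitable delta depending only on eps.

Let eps > 0 be given. We seek delta > 0 such that 0 < |t + 8| < delta implies |6/t + 3/4| < eps.
|6/t + 3/4| = 6·|-8 − t|/(8·|t|) = 6|t + 8|/(8|t|).
Restrict delta ≤ 4. Then |t + 8| < 4 gives |t| > 4, so 8|t| > 32.
Then |6/t + 3/4| < 6|t + 8|/32, which is < eps when |t + 8| < (16/3)eps.
Take delta = min(4, (16/3)eps). Then 0 < |t + 8| < delta gives both |t + 8| < 4 and |t + 8| < (16/3)eps, so |6/t + 3/4| < eps.

delta = min(4, (16/3)eps)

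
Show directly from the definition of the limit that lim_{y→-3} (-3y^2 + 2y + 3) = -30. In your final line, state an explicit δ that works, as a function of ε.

Fix ε > 0. We want δ > 0 such that 0 < |y + 3| < δ implies |(-3y^2 + 2y + 3) + 30| < ε.
(-3y^2 + 2y + 3) + 30 = -3y^2 + 2y + 33 = (y + 3)(-3y + 11).
So |(-3y^2 + 2y + 3) + 30| = |y + 3|·|-3y + 11|.
Assume first that |y + 3| < 1, so |y| < 4. Then |-3y + 11| ≤ 3·4 + 11 = 23.
Hence |(-3y^2 + 2y + 3) + 30| ≤ 23|y + 3| < ε provided |y + 3| < ε/23.
Choosing δ = min(1, ε/23) ensures both conditions, hence |(-3y^2 + 2y + 3) + 30| < ε.

δ = min(1, ε/23)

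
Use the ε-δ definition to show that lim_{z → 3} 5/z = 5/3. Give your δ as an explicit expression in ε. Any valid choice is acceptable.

Let ε > 0 be given. We seek δ > 0 such that 0 < |z − 3| < δ implies |5/z − (5/3)| < ε.
|5/z − (5/3)| = 5·|3 − z|/(3·|z|) = 5|z − 3|/(3|z|).
Require δ ≤ 3/2 so that |z| > 3 − 3/2 = 3/2, hence 3|z| > 9/2.
Then |5/z − (5/3)| < 5|z − 3|/(9/2), which is < ε when |z − 3| < (9/10)ε.
Take δ = min(3/2, (9/10)ε). Then 0 < |z − 3| < δ gives both |z − 3| < 3/2 and |z − 3| < (9/10)ε, so |5/z − (5/3)| < ε.

δ = min(3/2, (9/10)ε)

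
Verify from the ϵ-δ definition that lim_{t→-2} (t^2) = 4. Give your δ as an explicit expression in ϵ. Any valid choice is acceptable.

Suppose ϵ > 0. We seek δ > 0 with 0 < |t + 2| < δ ⇒ |t^2 − 4| < ϵ.
Factor: t^2 − 4 = (t + 2)(t - 2), so |t^2 − 4| = |t + 2|·|t - 2|.
Restrict δ ≤ 2. Then |t + 2| < 2 gives |t| < 4, so by the triangle inequality |t - 2| ≤ 4 + 2 = 6.
Hence |t^2 − 4| ≤ 6|t + 2|, which is < ϵ once |t + 2| < ϵ/6.
Take δ = min(2, ϵ/6). If 0 < |t + 2| < δ then both bounds hold and |t^2 − 4| ≤ 6|t + 2| < 6·(ϵ/6) = ϵ.

δ = min(2, ϵ/6)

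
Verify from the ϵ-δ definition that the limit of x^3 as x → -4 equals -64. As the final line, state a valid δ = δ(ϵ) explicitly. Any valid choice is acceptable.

δ = min(1, ϵ/61)

Let ϵ > 0 be given. We seek δ > 0 with 0 < |x + 4| < δ ⇒ |x^3 + 64| < ϵ.
Factor: x^3 + 64 = (x + 4)(x^2 - 4x + 16), so |x^3 + 64| = |x + 4|·|x^2 - 4x + 16|.
Impose δ ≤ 1 so that |x| < 5; then |x^2 - 4x + 16| ≤ 61.
Hence |x^3 + 64| ≤ 61|x + 4|, which is < ϵ once |x + 4| < ϵ/61.
Take δ = min(1, ϵ/61). If 0 < |x + 4| < δ then both bounds hold and |x^3 + 64| ≤ 61|x + 4| < 61·(ϵ/61) = ϵ.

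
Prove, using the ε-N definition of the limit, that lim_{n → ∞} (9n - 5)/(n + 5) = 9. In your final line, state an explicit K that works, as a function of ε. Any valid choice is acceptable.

Let ε > 0. For n ≥ 1, |(9n - 5)/(n + 5) − 9| = |-50|/((n + 5)) = 50/((n + 5)).
Since n + 5 ≥ n for n ≥ 1, this is ≤ 50/(n) = 50/n.
So |(9n - 5)/(n + 5) − 9| < ε whenever n > 50/ε.
Take K = 50/ε. If n > K then |(9n - 5)/(n + 5) − 9| ≤ 50/n < ε.

K = 50/ε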